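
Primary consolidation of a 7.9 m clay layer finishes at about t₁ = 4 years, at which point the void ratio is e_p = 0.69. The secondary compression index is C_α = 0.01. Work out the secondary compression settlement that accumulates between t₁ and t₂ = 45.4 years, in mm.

Secondary compression: S_s = C_α·H/(1+e_p)·log₁₀(t₂/t₁)
S_s = 0.01×7.9/(1+0.69)×log₁₀(45.4/4)
    = 0.04675 × 1.055 = 0.04932 m

S_s ≈ 49.3 mm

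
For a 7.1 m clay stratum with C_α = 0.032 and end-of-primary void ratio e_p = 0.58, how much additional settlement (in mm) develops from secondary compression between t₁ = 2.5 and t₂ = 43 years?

S_s ≈ 178 mm

Secondary compression: S_s = C_α·H/(1+e_p)·log₁₀(t₂/t₁)
S_s = 0.032×7.1/(1+0.58)×log₁₀(43/2.5)
    = 0.1438 × 1.236 = 0.1777 m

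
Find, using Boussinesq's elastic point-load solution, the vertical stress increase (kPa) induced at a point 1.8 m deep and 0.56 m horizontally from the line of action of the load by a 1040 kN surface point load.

Boussinesq vertical stress below a point load on an elastic half-space:
Δσ_z = 3P/(2πz²) · [1 + (r/z)²]^(−5/2)
r/z = 0.56/1.8 = 0.31111; [1+(r/z)²]^(−5/2) = 0.79376.
Δσ_z = 3×1040/(2π×1.8²) × 0.79376 = 153.26 × 0.79376 = 121.7 kPa

Δσ_z ≈ 122 kPa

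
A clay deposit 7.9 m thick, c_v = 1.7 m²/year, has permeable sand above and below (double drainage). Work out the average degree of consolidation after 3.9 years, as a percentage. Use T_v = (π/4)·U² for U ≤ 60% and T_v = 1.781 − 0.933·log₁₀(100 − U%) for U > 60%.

Drainage path length: H_d = H/2 = 3.95 m (double drainage).
T_v = c_v·t/H_d² = 1.7×3.9/3.95² = 0.42493.
T_v = 0.42493 corresponds to the U > 60% branch:
U = 1 − 10^((1.781 − T_v)/0.933)/100 = 0.7159

U ≈ 71.6 %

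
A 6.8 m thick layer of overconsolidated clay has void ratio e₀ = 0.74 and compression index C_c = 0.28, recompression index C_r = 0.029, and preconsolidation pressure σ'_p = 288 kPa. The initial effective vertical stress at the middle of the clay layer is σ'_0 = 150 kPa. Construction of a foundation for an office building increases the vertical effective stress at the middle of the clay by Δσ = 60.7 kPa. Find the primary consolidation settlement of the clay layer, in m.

Final effective stress: σ'_f = 150 + 60.7 = 210.7 kPa.
σ'_f = 210.7 ≤ σ'_p = 288 kPa, so the clay remains overconsolidated and only the recompression index applies:
S_c = C_r·H/(1+e₀)·log₁₀(σ'_f/σ'_0) = 0.029×6.8/1.74×log₁₀(210.7/150)
    = 0.11333 × 0.14757 = 0.01672 m

S_c ≈ 0.0167 m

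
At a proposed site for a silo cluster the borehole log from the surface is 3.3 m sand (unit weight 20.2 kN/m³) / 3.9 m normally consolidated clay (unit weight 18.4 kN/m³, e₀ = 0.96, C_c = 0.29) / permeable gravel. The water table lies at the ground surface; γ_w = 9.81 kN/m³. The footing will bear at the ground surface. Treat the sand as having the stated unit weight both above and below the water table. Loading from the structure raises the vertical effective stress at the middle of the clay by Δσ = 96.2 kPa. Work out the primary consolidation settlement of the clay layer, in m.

S_c ≈ 0.266 m

Mid-depth of clay below the ground surface: z = 3.3 + 3.9/2 = 5.25 m.
Total vertical stress at mid-clay: σ_v = 20.2×3.3 + 18.4×1.95 = 102.54 kPa.
Pore pressure: u = 9.81×(5.25 − 0) = 51.503 kPa.
Initial effective stress: σ'_0 = σ_v − u = 102.54 − 51.503 = 51.037 kPa.
Final effective stress: σ'_f = σ'_0 + Δσ = 51.037 + 96.2 = 147.24 kPa.
Normally consolidated clay, so the full stress increment lies on the virgin compression line:
S_c = C_c·H/(1+e₀)·log₁₀(σ'_f/σ'_0) = 0.29×3.9/(1+0.96)×log₁₀(147.24/51.037)
    = 0.57704 × 0.46014 = 0.2655 m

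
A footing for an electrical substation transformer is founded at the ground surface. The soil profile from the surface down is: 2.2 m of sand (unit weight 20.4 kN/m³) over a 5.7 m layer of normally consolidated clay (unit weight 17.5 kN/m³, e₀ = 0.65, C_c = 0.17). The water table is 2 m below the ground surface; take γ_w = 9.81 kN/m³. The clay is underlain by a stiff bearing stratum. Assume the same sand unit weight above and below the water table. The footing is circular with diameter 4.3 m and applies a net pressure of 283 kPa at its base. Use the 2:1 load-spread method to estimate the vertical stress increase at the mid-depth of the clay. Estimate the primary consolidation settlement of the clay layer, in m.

S_c ≈ 0.167 m

Mid-depth of clay below the ground surface: z = 2.2 + 5.7/2 = 5.05 m.
Total vertical stress at mid-clay: σ_v = 20.4×2.2 + 17.5×2.85 = 94.755 kPa.
Pore pressure: u = 9.81×(5.05 − 2) = 29.921 kPa.
Initial effective stress: σ'_0 = σ_v − u = 94.755 − 29.921 = 64.834 kPa.
Stress increase at mid-clay by the 2:1 spreading method:
Δσ ≈ qD²/(D+z)² = 283×4.3²/(4.3+5.05)² = 59.855 kPa
Final effective stress: σ'_f = σ'_0 + Δσ = 64.834 + 59.855 = 124.69 kPa.
Normally consolidated clay, so the full stress increment lies on the virgin compression line:
S_c = C_c·H/(1+e₀)·log₁₀(σ'_f/σ'_0) = 0.17×5.7/(1+0.65)×log₁₀(124.69/64.834)
    = 0.58727 × 0.28403 = 0.1668 m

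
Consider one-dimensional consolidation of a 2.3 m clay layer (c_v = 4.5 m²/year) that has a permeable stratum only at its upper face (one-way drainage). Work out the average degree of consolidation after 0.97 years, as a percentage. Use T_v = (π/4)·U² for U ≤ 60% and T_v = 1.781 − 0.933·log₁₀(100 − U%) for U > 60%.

Drainage path length: H_d = H = 2.3 m (single drainage).
T_v = c_v·t/H_d² = 4.5×0.97/2.3² = 0.82514.
T_v = 0.82514 corresponds to the U > 60% branch:
U = 1 − 10^((1.781 − T_v)/0.933)/100 = 0.8942

U ≈ 89.4 %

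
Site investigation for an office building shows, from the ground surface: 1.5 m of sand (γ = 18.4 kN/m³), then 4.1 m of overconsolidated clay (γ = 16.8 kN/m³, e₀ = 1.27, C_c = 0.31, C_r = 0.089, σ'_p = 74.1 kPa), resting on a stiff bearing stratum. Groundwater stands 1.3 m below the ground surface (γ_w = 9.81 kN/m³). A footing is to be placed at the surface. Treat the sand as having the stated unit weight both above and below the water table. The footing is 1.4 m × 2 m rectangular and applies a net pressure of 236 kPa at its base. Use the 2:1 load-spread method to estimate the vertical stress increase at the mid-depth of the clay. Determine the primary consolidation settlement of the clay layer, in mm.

Mid-depth of clay below the ground surface: z = 1.5 + 4.1/2 = 3.55 m.
Total vertical stress at mid-clay: σ_v = 18.4×1.5 + 16.8×2.05 = 62.04 kPa.
Pore pressure: u = 9.81×(3.55 − 1.3) = 22.073 kPa.
Initial effective stress: σ'_0 = σ_v − u = 62.04 − 22.073 = 39.967 kPa.
Stress increase at mid-clay by the 2:1 spreading method:
Δσ = qBL/((B+z)(L+z)) = 236×1.4×2/((1.4+3.55)(2+3.55)) = 24.053 kPa
Final effective stress: σ'_f = 39.967 + 24.053 = 64.02 kPa.
σ'_f = 64.02 ≤ σ'_p = 74.1 kPa, so the clay remains overconsolidated and only the recompression index applies:
S_c = C_r·H/(1+e₀)·log₁₀(σ'_f/σ'_0) = 0.089×4.1/2.27×log₁₀(64.02/39.967)
    = 0.16075 × 0.20461 = 0.03289 m

S_c ≈ 32.9 mm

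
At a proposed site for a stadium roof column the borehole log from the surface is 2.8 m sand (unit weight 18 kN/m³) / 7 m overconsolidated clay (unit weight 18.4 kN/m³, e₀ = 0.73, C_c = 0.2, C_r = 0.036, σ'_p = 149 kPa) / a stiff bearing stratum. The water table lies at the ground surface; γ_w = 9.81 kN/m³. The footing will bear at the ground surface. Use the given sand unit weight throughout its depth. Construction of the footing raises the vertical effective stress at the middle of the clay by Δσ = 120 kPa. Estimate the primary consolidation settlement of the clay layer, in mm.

Mid-depth of clay below the ground surface: z = 2.8 + 7/2 = 6.3 m.
Total vertical stress at mid-clay: σ_v = 18×2.8 + 18.4×3.5 = 114.8 kPa.
Pore pressure: u = 9.81×(6.3 − 0) = 61.803 kPa.
Initial effective stress: σ'_0 = σ_v − u = 114.8 − 61.803 = 52.997 kPa.
Final effective stress: σ'_f = 52.997 + 120 = 173 kPa.
σ'_f = 173 > σ'_p = 149 kPa, so the stress path crosses the preconsolidation pressure — recompression up to σ'_p, then virgin compression beyond:
S_c = H/(1+e₀)·[C_r·log₁₀(σ'_p/σ'_0) + C_c·log₁₀(σ'_f/σ'_p)]
    = 7/1.73 × [0.036×log₁₀(149/52.997) + 0.2×log₁₀(173/149)]
    = 4.0462 × [0.016162 + 0.012972] = 0.1179 m

S_c ≈ 118 mm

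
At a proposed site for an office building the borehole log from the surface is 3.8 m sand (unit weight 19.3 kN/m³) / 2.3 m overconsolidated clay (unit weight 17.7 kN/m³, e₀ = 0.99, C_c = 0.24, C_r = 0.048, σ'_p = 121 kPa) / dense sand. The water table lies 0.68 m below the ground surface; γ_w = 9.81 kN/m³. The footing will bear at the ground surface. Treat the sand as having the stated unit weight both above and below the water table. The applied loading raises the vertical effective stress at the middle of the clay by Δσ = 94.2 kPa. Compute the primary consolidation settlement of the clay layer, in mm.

S_c ≈ 43.1 mm

Mid-depth of clay below the ground surface: z = 3.8 + 2.3/2 = 4.95 m.
Total vertical stress at mid-clay: σ_v = 19.3×3.8 + 17.7×1.15 = 93.695 kPa.
Pore pressure: u = 9.81×(4.95 − 0.68) = 41.889 kPa.
Initial effective stress: σ'_0 = σ_v − u = 93.695 − 41.889 = 51.806 kPa.
Final effective stress: σ'_f = 51.806 + 94.2 = 146.01 kPa.
σ'_f = 146.01 > σ'_p = 121 kPa, so the stress path crosses the preconsolidation pressure — recompression up to σ'_p, then virgin compression beyond:
S_c = H/(1+e₀)·[C_r·log₁₀(σ'_p/σ'_0) + C_c·log₁₀(σ'_f/σ'_p)]
    = 2.3/1.99 × [0.048×log₁₀(121/51.806) + 0.24×log₁₀(146.01/121)]
    = 1.1558 × [0.017683 + 0.019583] = 0.04307 m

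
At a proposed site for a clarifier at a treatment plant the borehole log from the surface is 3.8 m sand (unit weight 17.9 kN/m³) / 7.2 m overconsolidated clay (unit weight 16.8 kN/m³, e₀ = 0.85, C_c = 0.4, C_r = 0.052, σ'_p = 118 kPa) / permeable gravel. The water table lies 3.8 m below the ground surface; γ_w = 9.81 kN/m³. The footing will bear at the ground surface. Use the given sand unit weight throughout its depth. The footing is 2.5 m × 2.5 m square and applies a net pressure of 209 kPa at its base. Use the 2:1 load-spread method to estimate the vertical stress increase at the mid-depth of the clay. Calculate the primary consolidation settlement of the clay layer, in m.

Mid-depth of clay below the ground surface: z = 3.8 + 7.2/2 = 7.4 m.
Total vertical stress at mid-clay: σ_v = 17.9×3.8 + 16.8×3.6 = 128.5 kPa.
Pore pressure: u = 9.81×(7.4 − 3.8) = 35.316 kPa.
Initial effective stress: σ'_0 = σ_v − u = 128.5 − 35.316 = 93.184 kPa.
Stress increase at mid-clay by the 2:1 spreading method:
Δσ = qBL/((B+z)(L+z)) = 209×2.5×2.5/((2.5+7.4)(2.5+7.4)) = 13.328 kPa
Final effective stress: σ'_f = 93.184 + 13.328 = 106.51 kPa.
σ'_f = 106.51 ≤ σ'_p = 118 kPa, so the clay remains overconsolidated and only the recompression index applies:
S_c = C_r·H/(1+e₀)·log₁₀(σ'_f/σ'_0) = 0.052×7.2/1.85×log₁₀(106.51/93.184)
    = 0.20238 × 0.058049 = 0.01175 m

S_c ≈ 0.0117 m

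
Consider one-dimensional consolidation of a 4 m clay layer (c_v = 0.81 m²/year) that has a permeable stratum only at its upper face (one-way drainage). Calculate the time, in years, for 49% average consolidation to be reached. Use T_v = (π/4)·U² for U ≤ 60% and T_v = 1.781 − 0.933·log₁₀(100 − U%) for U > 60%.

Drainage path length: H_d = H = 4 m (single drainage).
U ≤ 60%: T_v = (π/4)·U² = (π/4)×0.49² = 0.18857.
t = T_v·H_d²/c_v = 0.18857×4²/0.81 = 3.725 years.

t ≈ 3.72 years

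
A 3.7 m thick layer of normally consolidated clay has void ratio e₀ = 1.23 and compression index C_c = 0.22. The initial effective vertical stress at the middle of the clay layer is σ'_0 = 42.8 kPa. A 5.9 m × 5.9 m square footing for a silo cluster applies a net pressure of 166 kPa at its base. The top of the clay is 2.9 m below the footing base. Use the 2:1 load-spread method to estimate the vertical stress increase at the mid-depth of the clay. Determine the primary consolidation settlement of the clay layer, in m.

Mid-depth of clay below the footing base: z = 2.9 + 3.7/2 = 4.75 m.
Stress increase at mid-clay by the 2:1 spreading method:
Δσ = qBL/((B+z)(L+z)) = 166×5.9×5.9/((5.9+4.75)(5.9+4.75)) = 50.946 kPa
Final effective stress: σ'_f = σ'_0 + Δσ = 42.8 + 50.946 = 93.746 kPa.
Normally consolidated clay, so the full stress increment lies on the virgin compression line:
S_c = C_c·H/(1+e₀)·log₁₀(σ'_f/σ'_0) = 0.22×3.7/(1+1.23)×log₁₀(93.746/42.8)
    = 0.36502 × 0.34051 = 0.1243 m

S_c ≈ 0.124 m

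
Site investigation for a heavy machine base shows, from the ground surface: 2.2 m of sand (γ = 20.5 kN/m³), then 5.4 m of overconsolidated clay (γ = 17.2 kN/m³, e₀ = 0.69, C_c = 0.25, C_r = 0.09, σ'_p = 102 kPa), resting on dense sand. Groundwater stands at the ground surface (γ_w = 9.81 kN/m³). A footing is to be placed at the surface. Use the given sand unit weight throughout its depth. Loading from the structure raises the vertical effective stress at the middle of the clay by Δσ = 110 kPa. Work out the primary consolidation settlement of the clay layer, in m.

Mid-depth of clay below the ground surface: z = 2.2 + 5.4/2 = 4.9 m.
Total vertical stress at mid-clay: σ_v = 20.5×2.2 + 17.2×2.7 = 91.54 kPa.
Pore pressure: u = 9.81×(4.9 − 0) = 48.069 kPa.
Initial effective stress: σ'_0 = σ_v − u = 91.54 − 48.069 = 43.471 kPa.
Final effective stress: σ'_f = 43.471 + 110 = 153.47 kPa.
σ'_f = 153.47 > σ'_p = 102 kPa, so the stress path crosses the preconsolidation pressure — recompression up to σ'_p, then virgin compression beyond:
S_c = H/(1+e₀)·[C_r·log₁₀(σ'_p/σ'_0) + C_c·log₁₀(σ'_f/σ'_p)]
    = 5.4/1.69 × [0.09×log₁₀(102/43.471) + 0.25×log₁₀(153.47/102)]
    = 3.1953 × [0.033336 + 0.044356] = 0.2482 m

S_c ≈ 0.248 m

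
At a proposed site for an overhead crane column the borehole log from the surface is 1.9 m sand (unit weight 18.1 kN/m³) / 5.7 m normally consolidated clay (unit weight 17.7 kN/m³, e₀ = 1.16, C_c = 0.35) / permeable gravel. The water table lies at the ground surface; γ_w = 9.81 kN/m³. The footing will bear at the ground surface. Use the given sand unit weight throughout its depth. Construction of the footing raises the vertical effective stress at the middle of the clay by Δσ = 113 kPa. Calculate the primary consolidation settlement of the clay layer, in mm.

S_c ≈ 552 mm

Mid-depth of clay below the ground surface: z = 1.9 + 5.7/2 = 4.75 m.
Total vertical stress at mid-clay: σ_v = 18.1×1.9 + 17.7×2.85 = 84.835 kPa.
Pore pressure: u = 9.81×(4.75 − 0) = 46.598 kPa.
Initial effective stress: σ'_0 = σ_v − u = 84.835 − 46.598 = 38.237 kPa.
Final effective stress: σ'_f = σ'_0 + Δσ = 38.237 + 113 = 151.24 kPa.
Normally consolidated clay, so the full stress increment lies on the virgin compression line:
S_c = C_c·H/(1+e₀)·log₁₀(σ'_f/σ'_0) = 0.35×5.7/(1+1.16)×log₁₀(151.24/38.237)
    = 0.92361 × 0.59718 = 0.5516 m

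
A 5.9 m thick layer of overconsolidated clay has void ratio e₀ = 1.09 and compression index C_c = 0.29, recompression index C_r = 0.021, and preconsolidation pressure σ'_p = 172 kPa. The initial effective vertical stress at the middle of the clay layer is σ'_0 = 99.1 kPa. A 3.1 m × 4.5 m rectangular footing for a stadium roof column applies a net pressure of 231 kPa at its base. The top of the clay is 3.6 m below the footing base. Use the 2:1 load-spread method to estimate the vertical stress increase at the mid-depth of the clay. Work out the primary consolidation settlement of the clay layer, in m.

S_c ≈ 0.00685 m

Mid-depth of clay below the footing base: z = 3.6 + 5.9/2 = 6.55 m.
Stress increase at mid-clay by the 2:1 spreading method:
Δσ = qBL/((B+z)(L+z)) = 231×3.1×4.5/((3.1+6.55)(4.5+6.55)) = 30.22 kPa
Final effective stress: σ'_f = 99.1 + 30.22 = 129.32 kPa.
σ'_f = 129.32 ≤ σ'_p = 172 kPa, so the clay remains overconsolidated and only the recompression index applies:
S_c = C_r·H/(1+e₀)·log₁₀(σ'_f/σ'_0) = 0.021×5.9/2.09×log₁₀(129.32/99.1)
    = 0.059283 × 0.11559 = 0.006853 m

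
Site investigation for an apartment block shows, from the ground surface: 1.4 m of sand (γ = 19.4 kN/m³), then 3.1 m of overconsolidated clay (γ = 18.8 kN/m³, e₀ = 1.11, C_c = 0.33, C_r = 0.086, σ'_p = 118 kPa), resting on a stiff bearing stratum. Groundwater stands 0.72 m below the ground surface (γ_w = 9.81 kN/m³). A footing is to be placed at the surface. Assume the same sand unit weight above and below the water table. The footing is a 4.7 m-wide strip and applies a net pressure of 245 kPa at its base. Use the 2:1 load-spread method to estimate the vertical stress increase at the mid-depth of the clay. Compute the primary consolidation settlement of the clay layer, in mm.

S_c ≈ 162 mm

Mid-depth of clay below the ground surface: z = 1.4 + 3.1/2 = 2.95 m.
Total vertical stress at mid-clay: σ_v = 19.4×1.4 + 18.8×1.55 = 56.3 kPa.
Pore pressure: u = 9.81×(2.95 − 0.72) = 21.876 kPa.
Initial effective stress: σ'_0 = σ_v − u = 56.3 − 21.876 = 34.424 kPa.
Stress increase at mid-clay by the 2:1 spreading method:
Δσ = qB/(B+z) = 245×4.7/(4.7+2.95) = 150.52 kPa
Final effective stress: σ'_f = 34.424 + 150.52 = 184.94 kPa.
σ'_f = 184.94 > σ'_p = 118 kPa, so the stress path crosses the preconsolidation pressure — recompression up to σ'_p, then virgin compression beyond:
S_c = H/(1+e₀)·[C_r·log₁₀(σ'_p/σ'_0) + C_c·log₁₀(σ'_f/σ'_p)]
    = 3.1/2.11 × [0.086×log₁₀(118/34.424) + 0.33×log₁₀(184.94/118)]
    = 1.4692 × [0.046012 + 0.064399] = 0.1622 m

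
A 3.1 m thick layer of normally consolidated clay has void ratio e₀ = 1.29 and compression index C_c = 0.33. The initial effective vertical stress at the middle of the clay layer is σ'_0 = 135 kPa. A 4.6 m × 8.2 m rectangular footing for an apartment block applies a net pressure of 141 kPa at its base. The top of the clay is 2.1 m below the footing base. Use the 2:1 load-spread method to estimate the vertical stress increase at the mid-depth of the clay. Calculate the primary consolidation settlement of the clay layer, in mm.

Mid-depth of clay below the footing base: z = 2.1 + 3.1/2 = 3.65 m.
Stress increase at mid-clay by the 2:1 spreading method:
Δσ = qBL/((B+z)(L+z)) = 141×4.6×8.2/((4.6+3.65)(8.2+3.65)) = 54.402 kPa
Final effective stress: σ'_f = σ'_0 + Δσ = 135 + 54.402 = 189.4 kPa.
Normally consolidated clay, so the full stress increment lies on the virgin compression line:
S_c = C_c·H/(1+e₀)·log₁₀(σ'_f/σ'_0) = 0.33×3.1/(1+1.29)×log₁₀(189.4/135)
    = 0.44672 × 0.14705 = 0.06569 m

S_c ≈ 65.7 mm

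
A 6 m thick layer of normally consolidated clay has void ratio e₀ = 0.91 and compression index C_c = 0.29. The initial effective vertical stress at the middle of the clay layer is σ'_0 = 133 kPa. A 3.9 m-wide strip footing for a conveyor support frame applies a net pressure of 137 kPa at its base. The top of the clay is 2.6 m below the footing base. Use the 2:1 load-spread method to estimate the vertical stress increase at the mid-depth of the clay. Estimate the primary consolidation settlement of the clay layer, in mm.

Mid-depth of clay below the footing base: z = 2.6 + 6/2 = 5.6 m.
Stress increase at mid-clay by the 2:1 spreading method:
Δσ = qB/(B+z) = 137×3.9/(3.9+5.6) = 56.242 kPa
Final effective stress: σ'_f = σ'_0 + Δσ = 133 + 56.242 = 189.24 kPa.
Normally consolidated clay, so the full stress increment lies on the virgin compression line:
S_c = C_c·H/(1+e₀)·log₁₀(σ'_f/σ'_0) = 0.29×6/(1+0.91)×log₁₀(189.24/133)
    = 0.91099 × 0.15316 = 0.1395 m

S_c ≈ 140 mm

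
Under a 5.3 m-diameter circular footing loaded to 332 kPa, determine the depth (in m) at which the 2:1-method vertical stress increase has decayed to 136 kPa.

2:1 spreading — at depth z the loaded area has grown by z in each plan dimension:
qD²/(D+z)² = Δσ_z ⇒ z = D(√(q/Δσ_z) − 1) = 5.3×(√(332/136) − 1) = 2.981 m

z ≈ 2.98 m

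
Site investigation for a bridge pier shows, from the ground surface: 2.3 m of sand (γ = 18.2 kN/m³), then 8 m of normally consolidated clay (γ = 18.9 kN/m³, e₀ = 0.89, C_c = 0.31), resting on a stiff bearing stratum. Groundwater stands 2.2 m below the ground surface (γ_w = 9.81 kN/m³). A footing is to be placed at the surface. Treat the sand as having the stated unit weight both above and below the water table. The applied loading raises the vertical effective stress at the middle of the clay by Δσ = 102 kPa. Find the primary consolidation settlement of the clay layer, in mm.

S_c ≈ 480 mm

Mid-depth of clay below the ground surface: z = 2.3 + 8/2 = 6.3 m.
Total vertical stress at mid-clay: σ_v = 18.2×2.3 + 18.9×4 = 117.46 kPa.
Pore pressure: u = 9.81×(6.3 − 2.2) = 40.221 kPa.
Initial effective stress: σ'_0 = σ_v − u = 117.46 − 40.221 = 77.239 kPa.
Final effective stress: σ'_f = σ'_0 + Δσ = 77.239 + 102 = 179.24 kPa.
Normally consolidated clay, so the full stress increment lies on the virgin compression line:
S_c = C_c·H/(1+e₀)·log₁₀(σ'_f/σ'_0) = 0.31×8/(1+0.89)×log₁₀(179.24/77.239)
    = 1.3122 × 0.3656 = 0.4797 m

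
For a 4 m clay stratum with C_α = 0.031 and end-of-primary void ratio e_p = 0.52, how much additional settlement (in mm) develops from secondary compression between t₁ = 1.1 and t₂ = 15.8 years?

Secondary compression: S_s = C_α·H/(1+e_p)·log₁₀(t₂/t₁)
S_s = 0.031×4/(1+0.52)×log₁₀(15.8/1.1)
    = 0.08158 × 1.157 = 0.09441 m

S_s ≈ 94.4 mm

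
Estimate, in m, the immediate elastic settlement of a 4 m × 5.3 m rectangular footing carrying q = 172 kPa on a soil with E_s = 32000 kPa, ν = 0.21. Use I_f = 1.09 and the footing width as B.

Immediate (elastic) settlement: S_e = q·B·(1−ν²)/E_s · I_f.
S_e = 172 × 4 × (1 − 0.21²) / 32000 × 1.09
    = 172 × 4 × 0.9559 / 32000 × 1.09
    = 0.0224 m

S_e ≈ 0.0224 m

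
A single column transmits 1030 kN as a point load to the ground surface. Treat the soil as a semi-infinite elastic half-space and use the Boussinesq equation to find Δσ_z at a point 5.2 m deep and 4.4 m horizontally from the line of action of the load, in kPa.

Boussinesq vertical stress below a point load on an elastic half-space:
Δσ_z = 3P/(2πz²) · [1 + (r/z)²]^(−5/2)
r/z = 4.4/5.2 = 0.84615; [1+(r/z)²]^(−5/2) = 0.25925.
Δσ_z = 3×1030/(2π×5.2²) × 0.25925 = 18.187 × 0.25925 = 4.715 kPa

Δσ_z ≈ 4.71 kPa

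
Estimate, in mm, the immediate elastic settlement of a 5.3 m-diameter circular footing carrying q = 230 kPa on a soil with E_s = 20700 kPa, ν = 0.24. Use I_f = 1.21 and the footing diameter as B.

Immediate (elastic) settlement: S_e = q·B·(1−ν²)/E_s · I_f.
S_e = 230 × 5.3 × (1 − 0.24²) / 20700 × 1.21
    = 230 × 5.3 × 0.9424 / 20700 × 1.21
    = 0.06715 m = 67.15 mm

S_e ≈ 67.2 mm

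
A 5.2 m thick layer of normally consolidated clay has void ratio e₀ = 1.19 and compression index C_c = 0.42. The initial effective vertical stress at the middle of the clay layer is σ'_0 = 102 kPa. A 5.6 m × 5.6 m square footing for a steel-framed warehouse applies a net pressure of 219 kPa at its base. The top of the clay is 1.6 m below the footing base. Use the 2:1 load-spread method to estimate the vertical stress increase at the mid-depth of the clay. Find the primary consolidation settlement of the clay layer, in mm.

S_c ≈ 230 mm

Mid-depth of clay below the footing base: z = 1.6 + 5.2/2 = 4.2 m.
Stress increase at mid-clay by the 2:1 spreading method:
Δσ = qBL/((B+z)(L+z)) = 219×5.6×5.6/((5.6+4.2)(5.6+4.2)) = 71.51 kPa
Final effective stress: σ'_f = σ'_0 + Δσ = 102 + 71.51 = 173.51 kPa.
Normally consolidated clay, so the full stress increment lies on the virgin compression line:
S_c = C_c·H/(1+e₀)·log₁₀(σ'_f/σ'_0) = 0.42×5.2/(1+1.19)×log₁₀(173.51/102)
    = 0.99726 × 0.23072 = 0.2301 m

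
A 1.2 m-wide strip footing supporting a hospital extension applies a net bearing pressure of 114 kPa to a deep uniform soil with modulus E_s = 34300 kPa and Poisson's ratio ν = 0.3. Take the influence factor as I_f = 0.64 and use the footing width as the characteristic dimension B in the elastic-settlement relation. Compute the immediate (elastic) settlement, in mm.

Immediate (elastic) settlement: S_e = q·B·(1−ν²)/E_s · I_f.
S_e = 114 × 1.2 × (1 − 0.3²) / 34300 × 0.64
    = 114 × 1.2 × 0.91 / 34300 × 0.64
    = 0.002323 m = 2.323 mm

S_e ≈ 2.32 mm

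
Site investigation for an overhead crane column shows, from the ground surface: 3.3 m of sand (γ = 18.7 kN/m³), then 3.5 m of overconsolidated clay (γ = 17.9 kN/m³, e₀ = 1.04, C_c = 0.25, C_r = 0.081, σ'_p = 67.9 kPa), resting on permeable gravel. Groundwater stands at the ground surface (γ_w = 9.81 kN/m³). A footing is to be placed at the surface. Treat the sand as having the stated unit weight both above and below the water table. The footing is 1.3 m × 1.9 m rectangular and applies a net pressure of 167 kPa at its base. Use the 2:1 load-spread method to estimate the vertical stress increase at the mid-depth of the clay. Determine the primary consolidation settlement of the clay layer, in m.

S_c ≈ 0.0117 m

Mid-depth of clay below the ground surface: z = 3.3 + 3.5/2 = 5.05 m.
Total vertical stress at mid-clay: σ_v = 18.7×3.3 + 17.9×1.75 = 93.035 kPa.
Pore pressure: u = 9.81×(5.05 − 0) = 49.541 kPa.
Initial effective stress: σ'_0 = σ_v − u = 93.035 − 49.541 = 43.494 kPa.
Stress increase at mid-clay by the 2:1 spreading method:
Δσ = qBL/((B+z)(L+z)) = 167×1.3×1.9/((1.3+5.05)(1.9+5.05)) = 9.3466 kPa
Final effective stress: σ'_f = 43.494 + 9.3466 = 52.841 kPa.
σ'_f = 52.841 ≤ σ'_p = 67.9 kPa, so the clay remains overconsolidated and only the recompression index applies:
S_c = C_r·H/(1+e₀)·log₁₀(σ'_f/σ'_0) = 0.081×3.5/2.04×log₁₀(52.841/43.494)
    = 0.13897 × 0.084542 = 0.01175 m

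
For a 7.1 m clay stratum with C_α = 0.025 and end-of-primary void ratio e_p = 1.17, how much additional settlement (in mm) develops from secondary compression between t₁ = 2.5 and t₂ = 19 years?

Secondary compression: S_s = C_α·H/(1+e_p)·log₁₀(t₂/t₁)
S_s = 0.025×7.1/(1+1.17)×log₁₀(19/2.5)
    = 0.0818 × 0.8808 = 0.07205 m

S_s ≈ 72 mm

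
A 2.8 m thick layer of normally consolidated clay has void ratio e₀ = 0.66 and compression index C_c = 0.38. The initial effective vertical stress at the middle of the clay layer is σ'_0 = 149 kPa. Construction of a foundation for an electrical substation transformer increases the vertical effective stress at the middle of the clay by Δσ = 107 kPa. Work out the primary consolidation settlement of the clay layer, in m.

Final effective stress: σ'_f = σ'_0 + Δσ = 149 + 107 = 256 kPa.
Normally consolidated clay, so the full stress increment lies on the virgin compression line:
S_c = C_c·H/(1+e₀)·log₁₀(σ'_f/σ'_0) = 0.38×2.8/(1+0.66)×log₁₀(256/149)
    = 0.64096 × 0.23505 = 0.1507 m

S_c ≈ 0.151 m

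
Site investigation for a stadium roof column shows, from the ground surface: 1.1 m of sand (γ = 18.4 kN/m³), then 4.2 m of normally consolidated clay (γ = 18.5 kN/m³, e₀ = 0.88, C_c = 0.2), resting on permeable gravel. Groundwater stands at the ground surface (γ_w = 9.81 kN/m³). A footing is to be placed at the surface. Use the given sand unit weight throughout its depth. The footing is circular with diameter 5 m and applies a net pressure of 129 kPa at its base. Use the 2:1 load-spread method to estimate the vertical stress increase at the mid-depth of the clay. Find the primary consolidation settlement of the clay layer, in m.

S_c ≈ 0.195 m

Mid-depth of clay below the ground surface: z = 1.1 + 4.2/2 = 3.2 m.
Total vertical stress at mid-clay: σ_v = 18.4×1.1 + 18.5×2.1 = 59.09 kPa.
Pore pressure: u = 9.81×(3.2 − 0) = 31.392 kPa.
Initial effective stress: σ'_0 = σ_v − u = 59.09 − 31.392 = 27.698 kPa.
Stress increase at mid-clay by the 2:1 spreading method:
Δσ ≈ qD²/(D+z)² = 129×5²/(5+3.2)² = 47.963 kPa
Final effective stress: σ'_f = σ'_0 + Δσ = 27.698 + 47.963 = 75.661 kPa.
Normally consolidated clay, so the full stress increment lies on the virgin compression line:
S_c = C_c·H/(1+e₀)·log₁₀(σ'_f/σ'_0) = 0.2×4.2/(1+0.88)×log₁₀(75.661/27.698)
    = 0.44681 × 0.43642 = 0.195 m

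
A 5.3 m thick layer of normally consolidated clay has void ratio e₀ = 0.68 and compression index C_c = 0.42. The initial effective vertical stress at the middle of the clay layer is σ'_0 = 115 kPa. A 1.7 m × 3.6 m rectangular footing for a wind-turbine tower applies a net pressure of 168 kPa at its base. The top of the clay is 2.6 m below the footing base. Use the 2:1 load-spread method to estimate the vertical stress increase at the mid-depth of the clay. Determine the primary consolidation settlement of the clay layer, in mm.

Mid-depth of clay below the footing base: z = 2.6 + 5.3/2 = 5.25 m.
Stress increase at mid-clay by the 2:1 spreading method:
Δσ = qBL/((B+z)(L+z)) = 168×1.7×3.6/((1.7+5.25)(3.6+5.25)) = 16.716 kPa
Final effective stress: σ'_f = σ'_0 + Δσ = 115 + 16.716 = 131.72 kPa.
Normally consolidated clay, so the full stress increment lies on the virgin compression line:
S_c = C_c·H/(1+e₀)·log₁₀(σ'_f/σ'_0) = 0.42×5.3/(1+0.68)×log₁₀(131.72/115)
    = 1.325 × 0.058954 = 0.07811 m

S_c ≈ 78.1 mm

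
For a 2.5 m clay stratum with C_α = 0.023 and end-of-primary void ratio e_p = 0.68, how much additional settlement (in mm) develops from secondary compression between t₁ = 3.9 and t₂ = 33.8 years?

Secondary compression: S_s = C_α·H/(1+e_p)·log₁₀(t₂/t₁)
S_s = 0.023×2.5/(1+0.68)×log₁₀(33.8/3.9)
    = 0.03423 × 0.9379 = 0.0321 m

S_s ≈ 32.1 mm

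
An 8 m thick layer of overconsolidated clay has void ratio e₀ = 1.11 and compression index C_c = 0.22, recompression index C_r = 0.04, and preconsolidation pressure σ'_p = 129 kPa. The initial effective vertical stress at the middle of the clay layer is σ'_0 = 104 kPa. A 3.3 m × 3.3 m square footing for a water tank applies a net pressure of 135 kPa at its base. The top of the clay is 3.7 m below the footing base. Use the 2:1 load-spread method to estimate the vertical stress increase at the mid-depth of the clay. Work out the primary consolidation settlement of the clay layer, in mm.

S_c ≈ 7.28 mm

Mid-depth of clay below the footing base: z = 3.7 + 8/2 = 7.7 m.
Stress increase at mid-clay by the 2:1 spreading method:
Δσ = qBL/((B+z)(L+z)) = 135×3.3×3.3/((3.3+7.7)(3.3+7.7)) = 12.15 kPa
Final effective stress: σ'_f = 104 + 12.15 = 116.15 kPa.
σ'_f = 116.15 ≤ σ'_p = 129 kPa, so the clay remains overconsolidated and only the recompression index applies:
S_c = C_r·H/(1+e₀)·log₁₀(σ'_f/σ'_0) = 0.04×8/2.11×log₁₀(116.15/104)
    = 0.15166 × 0.047986 = 0.007278 m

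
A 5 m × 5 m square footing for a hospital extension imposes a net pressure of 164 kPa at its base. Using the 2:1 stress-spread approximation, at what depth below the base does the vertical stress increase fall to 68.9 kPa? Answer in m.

z ≈ 2.71 m

2:1 spreading — at depth z the loaded area has grown by z in each plan dimension:
qB²/(B+z)² = Δσ_z ⇒ z = B(√(q/Δσ_z) − 1) = 5×(√(164/68.9) − 1) = 2.714 m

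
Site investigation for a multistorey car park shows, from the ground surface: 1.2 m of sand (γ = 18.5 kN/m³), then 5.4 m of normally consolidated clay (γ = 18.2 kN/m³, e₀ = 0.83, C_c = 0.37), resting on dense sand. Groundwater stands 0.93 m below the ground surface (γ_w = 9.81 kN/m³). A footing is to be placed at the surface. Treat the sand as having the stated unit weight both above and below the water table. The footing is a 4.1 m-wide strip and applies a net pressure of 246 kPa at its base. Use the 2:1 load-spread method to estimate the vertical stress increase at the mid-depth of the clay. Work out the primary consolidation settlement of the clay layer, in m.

Mid-depth of clay below the ground surface: z = 1.2 + 5.4/2 = 3.9 m.
Total vertical stress at mid-clay: σ_v = 18.5×1.2 + 18.2×2.7 = 71.34 kPa.
Pore pressure: u = 9.81×(3.9 − 0.93) = 29.136 kPa.
Initial effective stress: σ'_0 = σ_v − u = 71.34 − 29.136 = 42.204 kPa.
Stress increase at mid-clay by the 2:1 spreading method:
Δσ = qB/(B+z) = 246×4.1/(4.1+3.9) = 126.07 kPa
Final effective stress: σ'_f = σ'_0 + Δσ = 42.204 + 126.07 = 168.27 kPa.
Normally consolidated clay, so the full stress increment lies on the virgin compression line:
S_c = C_c·H/(1+e₀)·log₁₀(σ'_f/σ'_0) = 0.37×5.4/(1+0.83)×log₁₀(168.27/42.204)
    = 1.0918 × 0.60065 = 0.6558 m

S_c ≈ 0.656 m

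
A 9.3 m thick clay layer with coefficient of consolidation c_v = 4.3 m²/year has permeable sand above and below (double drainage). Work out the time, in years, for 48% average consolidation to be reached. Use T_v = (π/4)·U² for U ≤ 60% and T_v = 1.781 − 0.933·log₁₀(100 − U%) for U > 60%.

Drainage path length: H_d = H/2 = 4.65 m (double drainage).
U ≤ 60%: T_v = (π/4)·U² = (π/4)×0.48² = 0.18096.
t = T_v·H_d²/c_v = 0.18096×4.65²/4.3 = 0.91 years.

t ≈ 0.91 years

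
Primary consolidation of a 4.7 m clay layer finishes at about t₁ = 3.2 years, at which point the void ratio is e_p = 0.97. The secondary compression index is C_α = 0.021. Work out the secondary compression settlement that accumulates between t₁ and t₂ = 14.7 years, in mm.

S_s ≈ 33.2 mm

Secondary compression: S_s = C_α·H/(1+e_p)·log₁₀(t₂/t₁)
S_s = 0.021×4.7/(1+0.97)×log₁₀(14.7/3.2)
    = 0.0501 × 0.6622 = 0.03318 m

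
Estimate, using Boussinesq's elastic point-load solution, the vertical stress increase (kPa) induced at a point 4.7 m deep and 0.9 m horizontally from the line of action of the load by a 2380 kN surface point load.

Boussinesq vertical stress below a point load on an elastic half-space:
Δσ_z = 3P/(2πz²) · [1 + (r/z)²]^(−5/2)
r/z = 0.9/4.7 = 0.19149; [1+(r/z)²]^(−5/2) = 0.9139.
Δσ_z = 3×2380/(2π×4.7²) × 0.9139 = 51.443 × 0.9139 = 47.01 kPa

Δσ_z ≈ 47 kPa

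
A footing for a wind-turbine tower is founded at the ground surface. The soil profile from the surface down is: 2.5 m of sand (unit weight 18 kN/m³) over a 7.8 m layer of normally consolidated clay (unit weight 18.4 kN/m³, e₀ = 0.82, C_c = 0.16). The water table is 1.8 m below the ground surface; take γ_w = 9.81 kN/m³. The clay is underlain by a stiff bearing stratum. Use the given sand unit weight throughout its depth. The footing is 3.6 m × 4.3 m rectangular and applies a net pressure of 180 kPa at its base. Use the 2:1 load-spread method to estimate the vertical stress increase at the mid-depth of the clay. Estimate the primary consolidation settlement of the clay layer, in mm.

Mid-depth of clay below the ground surface: z = 2.5 + 7.8/2 = 6.4 m.
Total vertical stress at mid-clay: σ_v = 18×2.5 + 18.4×3.9 = 116.76 kPa.
Pore pressure: u = 9.81×(6.4 − 1.8) = 45.126 kPa.
Initial effective stress: σ'_0 = σ_v − u = 116.76 − 45.126 = 71.634 kPa.
Stress increase at mid-clay by the 2:1 spreading method:
Δσ = qBL/((B+z)(L+z)) = 180×3.6×4.3/((3.6+6.4)(4.3+6.4)) = 26.041 kPa
Final effective stress: σ'_f = σ'_0 + Δσ = 71.634 + 26.041 = 97.675 kPa.
Normally consolidated clay, so the full stress increment lies on the virgin compression line:
S_c = C_c·H/(1+e₀)·log₁₀(σ'_f/σ'_0) = 0.16×7.8/(1+0.82)×log₁₀(97.675/71.634)
    = 0.68571 × 0.13466 = 0.09234 m

S_c ≈ 92.3 mm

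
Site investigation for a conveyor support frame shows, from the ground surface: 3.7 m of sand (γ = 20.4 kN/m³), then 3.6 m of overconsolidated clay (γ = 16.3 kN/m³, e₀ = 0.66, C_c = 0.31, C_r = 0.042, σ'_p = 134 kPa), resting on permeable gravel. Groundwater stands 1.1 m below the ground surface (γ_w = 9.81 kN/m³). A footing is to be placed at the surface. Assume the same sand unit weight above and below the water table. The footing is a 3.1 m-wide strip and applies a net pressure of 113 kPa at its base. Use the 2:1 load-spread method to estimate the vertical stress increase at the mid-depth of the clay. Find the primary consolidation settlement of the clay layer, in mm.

Mid-depth of clay below the ground surface: z = 3.7 + 3.6/2 = 5.5 m.
Total vertical stress at mid-clay: σ_v = 20.4×3.7 + 16.3×1.8 = 104.82 kPa.
Pore pressure: u = 9.81×(5.5 − 1.1) = 43.164 kPa.
Initial effective stress: σ'_0 = σ_v − u = 104.82 − 43.164 = 61.656 kPa.
Stress increase at mid-clay by the 2:1 spreading method:
Δσ = qB/(B+z) = 113×3.1/(3.1+5.5) = 40.733 kPa
Final effective stress: σ'_f = 61.656 + 40.733 = 102.39 kPa.
σ'_f = 102.39 ≤ σ'_p = 134 kPa, so the clay remains overconsolidated and only the recompression index applies:
S_c = C_r·H/(1+e₀)·log₁₀(σ'_f/σ'_0) = 0.042×3.6/1.66×log₁₀(102.39/61.656)
    = 0.091085 × 0.22028 = 0.02006 m

S_c ≈ 20.1 mm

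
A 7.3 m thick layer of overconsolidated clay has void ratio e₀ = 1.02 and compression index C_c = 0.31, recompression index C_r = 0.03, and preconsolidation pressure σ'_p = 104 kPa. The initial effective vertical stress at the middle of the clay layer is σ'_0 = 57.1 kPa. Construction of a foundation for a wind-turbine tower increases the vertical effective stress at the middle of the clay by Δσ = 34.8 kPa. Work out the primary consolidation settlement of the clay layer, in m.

S_c ≈ 0.0224 m

Final effective stress: σ'_f = 57.1 + 34.8 = 91.9 kPa.
σ'_f = 91.9 ≤ σ'_p = 104 kPa, so the clay remains overconsolidated and only the recompression index applies:
S_c = C_r·H/(1+e₀)·log₁₀(σ'_f/σ'_0) = 0.03×7.3/2.02×log₁₀(91.9/57.1)
    = 0.10842 × 0.20668 = 0.02241 m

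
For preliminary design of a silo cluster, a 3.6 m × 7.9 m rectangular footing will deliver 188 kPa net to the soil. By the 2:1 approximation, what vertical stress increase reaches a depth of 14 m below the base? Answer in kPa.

Δσ_z ≈ 13.9 kPa

By the 2:1 method the load spreads at 1 horizontal : 2 vertical, so at depth z the loaded area has grown by z in each plan dimension:
Δσ = qBL/((B+z)(L+z)) = 188×3.6×7.9/((3.6+14)(7.9+14)) = 13.872 kPa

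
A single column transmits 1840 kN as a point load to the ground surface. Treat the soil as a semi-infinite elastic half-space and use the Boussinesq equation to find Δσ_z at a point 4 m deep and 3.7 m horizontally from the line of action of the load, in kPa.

Boussinesq vertical stress below a point load on an elastic half-space:
Δσ_z = 3P/(2πz²) · [1 + (r/z)²]^(−5/2)
r/z = 3.7/4 = 0.925; [1+(r/z)²]^(−5/2) = 0.21319.
Δσ_z = 3×1840/(2π×4²) × 0.21319 = 54.908 × 0.21319 = 11.71 kPa

Δσ_z ≈ 11.7 kPa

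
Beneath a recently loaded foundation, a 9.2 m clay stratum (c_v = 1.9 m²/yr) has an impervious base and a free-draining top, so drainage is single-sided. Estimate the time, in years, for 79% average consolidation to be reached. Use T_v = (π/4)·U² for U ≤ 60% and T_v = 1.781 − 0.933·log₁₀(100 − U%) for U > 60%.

t ≈ 24.4 years

Drainage path length: H_d = H = 9.2 m (single drainage).
U > 60%: T_v = 1.781 − 0.933·log₁₀(100 − 79) = 0.54737.
t = T_v·H_d²/c_v = 0.54737×9.2²/1.9 = 24.38 years.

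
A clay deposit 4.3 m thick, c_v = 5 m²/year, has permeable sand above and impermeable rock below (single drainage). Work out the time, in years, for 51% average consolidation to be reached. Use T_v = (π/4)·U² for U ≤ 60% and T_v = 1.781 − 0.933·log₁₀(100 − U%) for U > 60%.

Drainage path length: H_d = H = 4.3 m (single drainage).
U ≤ 60%: T_v = (π/4)·U² = (π/4)×0.51² = 0.20428.
t = T_v·H_d²/c_v = 0.20428×4.3²/5 = 0.7554 years.

t ≈ 0.755 years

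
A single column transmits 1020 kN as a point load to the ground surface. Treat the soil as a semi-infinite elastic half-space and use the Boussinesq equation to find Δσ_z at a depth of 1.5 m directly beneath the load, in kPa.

Boussinesq vertical stress below a point load on an elastic half-space:
Δσ_z = 3P/(2πz²) · [1 + (r/z)²]^(−5/2)
r/z = 0/1.5 = 0; [1+(r/z)²]^(−5/2) = 1.
Δσ_z = 3×1020/(2π×1.5²) × 1 = 216.45 × 1 = 216.4 kPa

Δσ_z ≈ 216 kPa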